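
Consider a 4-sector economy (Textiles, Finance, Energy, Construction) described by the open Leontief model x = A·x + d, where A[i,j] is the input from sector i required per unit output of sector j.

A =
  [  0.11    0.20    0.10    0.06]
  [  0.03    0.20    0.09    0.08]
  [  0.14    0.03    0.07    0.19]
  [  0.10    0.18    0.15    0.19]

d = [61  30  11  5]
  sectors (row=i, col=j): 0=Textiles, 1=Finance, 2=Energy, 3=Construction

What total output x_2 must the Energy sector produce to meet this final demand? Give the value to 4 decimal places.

Form M = I − A:
  [  0.89   -0.20   -0.10   -0.06]
  [ -0.03    0.80   -0.09   -0.08]
  [ -0.14   -0.03    0.93   -0.19]
  [ -0.10   -0.18   -0.15    0.81]
Leontief inverse L = M⁻¹:
  [  1.1830    0.3399    0.1867    0.1650]
  [  0.0902    1.3183    0.1656    0.1757]
  [  0.2234    0.1685    1.1650    0.3065]
  [  0.2075    0.3661    0.2756    1.3507]
Total output x = L · d:
  x_0 = 1.1830·61 + 0.3399·30 + 0.1867·11 + 0.1650·5 = 85.2350
  x_1 = 0.0902·61 + 1.3183·30 + 0.1656·11 + 0.1757·5 = 47.7544
  x_2 = 0.2234·61 + 0.1685·30 + 1.1650·11 + 0.3065·5 = 33.0281
  x_3 = 0.2075·61 + 0.3661·30 + 0.2756·11 + 1.3507·5 = 33.4241

33.0281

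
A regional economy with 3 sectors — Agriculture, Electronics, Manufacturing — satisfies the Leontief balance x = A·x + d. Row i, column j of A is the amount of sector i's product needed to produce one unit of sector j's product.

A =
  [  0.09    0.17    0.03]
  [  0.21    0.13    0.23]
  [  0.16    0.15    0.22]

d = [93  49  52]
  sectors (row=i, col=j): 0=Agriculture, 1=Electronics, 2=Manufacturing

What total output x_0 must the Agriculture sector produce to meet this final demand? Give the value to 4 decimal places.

128.0098

Form M = I − A:
  [  0.91   -0.17   -0.03]
  [ -0.21    0.87   -0.23]
  [ -0.16   -0.15    0.78]
Leontief inverse L = M⁻¹:
  [  1.1777    0.2507    0.1192]
  [  0.3668    1.2891    0.3942]
  [  0.3121    0.2993    1.3823]
Total output x = L · d:
  x_0 = 1.1777·93 + 0.2507·49 + 0.1192·52 = 128.0098
  x_1 = 0.3668·93 + 1.2891·49 + 0.3942·52 = 117.7748
  x_2 = 0.3121·93 + 0.2993·49 + 1.3823·52 = 115.5741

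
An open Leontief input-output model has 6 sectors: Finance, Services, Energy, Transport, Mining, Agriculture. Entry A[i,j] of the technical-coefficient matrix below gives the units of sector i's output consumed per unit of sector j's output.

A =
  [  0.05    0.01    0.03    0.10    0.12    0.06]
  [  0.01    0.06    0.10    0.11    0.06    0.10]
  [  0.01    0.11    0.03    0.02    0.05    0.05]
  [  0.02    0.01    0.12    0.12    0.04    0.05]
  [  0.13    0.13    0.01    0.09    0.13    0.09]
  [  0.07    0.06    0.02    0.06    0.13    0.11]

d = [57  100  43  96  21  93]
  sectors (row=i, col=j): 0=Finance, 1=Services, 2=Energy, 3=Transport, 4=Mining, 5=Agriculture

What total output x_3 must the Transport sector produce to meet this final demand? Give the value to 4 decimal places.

136.2441

Form M = I − A:
  [  0.95   -0.01   -0.03   -0.10   -0.12   -0.06]
  [ -0.01    0.94   -0.10   -0.11   -0.06   -0.10]
  [ -0.01   -0.11    0.97   -0.02   -0.05   -0.05]
  [ -0.02   -0.01   -0.12    0.88   -0.04   -0.05]
  [ -0.13   -0.13   -0.01   -0.09    0.87   -0.09]
  [ -0.07   -0.06   -0.02   -0.06   -0.13    0.89]
Leontief inverse L = M⁻¹:
  [  1.0901    0.0527    0.0628    0.1580    0.1813    0.1102]
  [  0.0451    1.1096    0.1414    0.1703    0.1222    0.1576]
  [  0.0331    0.1431    1.0571    0.0612    0.0915    0.0904]
  [  0.0451    0.0485    0.1534    1.1660    0.0856    0.0913]
  [  0.1871    0.1921    0.0645    0.1839    1.2264    0.1722]
  [  0.1199    0.1135    0.0580    0.1307    0.2095    1.1762]
Total output x = L · d:
  x_0 = 1.0901·57 + 0.0527·100 + 0.0628·43 + 0.1580·96 + 0.1813·21 + 0.1102·93 = 99.3274
  x_1 = 0.0451·57 + 1.1096·100 + 0.1414·43 + 0.1703·96 + 0.1222·21 + 0.1576·93 = 153.1825
  x_2 = 0.0331·57 + 0.1431·100 + 1.0571·43 + 0.0612·96 + 0.0915·21 + 0.0904·93 = 77.8581
  x_3 = 0.0451·57 + 0.0485·100 + 0.1534·43 + 1.1660·96 + 0.0856·21 + 0.0913·93 = 136.2441
  x_4 = 0.1871·57 + 0.1921·100 + 0.0645·43 + 0.1839·96 + 1.2264·21 + 0.1722·93 = 92.0670
  x_5 = 0.1199·57 + 0.1135·100 + 0.0580·43 + 0.1307·96 + 0.2095·21 + 1.1762·93 = 147.0162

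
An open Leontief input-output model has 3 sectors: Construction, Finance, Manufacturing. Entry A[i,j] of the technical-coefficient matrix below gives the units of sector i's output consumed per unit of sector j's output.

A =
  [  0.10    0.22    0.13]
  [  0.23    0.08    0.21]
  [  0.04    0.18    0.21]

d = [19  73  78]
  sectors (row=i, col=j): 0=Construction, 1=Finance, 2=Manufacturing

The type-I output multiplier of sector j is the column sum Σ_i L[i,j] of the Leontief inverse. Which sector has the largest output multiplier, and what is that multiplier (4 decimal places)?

Form M = I − A:
  [  0.90   -0.22   -0.13]
  [ -0.23    0.92   -0.21]
  [ -0.04   -0.18    0.79]
Leontief inverse L = M⁻¹:
  [  1.2128    0.3471    0.2918]
  [  0.3346    1.2424    0.3853]
  [  0.1376    0.3006    1.3684]
Total output x = L · d:
  x_0 = 1.2128·19 + 0.3471·73 + 0.2918·78 = 71.1462
  x_1 = 0.3346·19 + 1.2424·73 + 0.3853·78 = 127.1043
  x_2 = 0.1376·19 + 0.3006·73 + 1.3684·78 = 131.2970
Output multipliers (column sums of L):
  Construction: 1.6851
  Finance: 1.8901
  Manufacturing: 2.0455

Manufacturing (2.0455)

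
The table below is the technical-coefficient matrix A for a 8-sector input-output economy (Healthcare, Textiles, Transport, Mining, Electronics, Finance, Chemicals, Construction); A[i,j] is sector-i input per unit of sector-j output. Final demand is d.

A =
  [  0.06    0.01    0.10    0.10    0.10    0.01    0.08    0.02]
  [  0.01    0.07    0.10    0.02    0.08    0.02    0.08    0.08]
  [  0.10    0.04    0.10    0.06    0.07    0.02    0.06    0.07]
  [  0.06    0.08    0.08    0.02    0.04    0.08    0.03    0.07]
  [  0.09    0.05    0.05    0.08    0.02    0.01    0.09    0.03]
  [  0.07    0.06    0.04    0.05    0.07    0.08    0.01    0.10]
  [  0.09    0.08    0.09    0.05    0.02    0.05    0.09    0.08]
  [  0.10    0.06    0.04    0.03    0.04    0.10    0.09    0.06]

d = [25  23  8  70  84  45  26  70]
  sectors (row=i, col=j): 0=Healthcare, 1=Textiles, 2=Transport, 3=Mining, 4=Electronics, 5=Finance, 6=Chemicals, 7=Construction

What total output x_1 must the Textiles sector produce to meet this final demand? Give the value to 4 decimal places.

Form M = I − A:
  [  0.94   -0.01   -0.10   -0.10   -0.10   -0.01   -0.08   -0.02]
  [ -0.01    0.93   -0.10   -0.02   -0.08   -0.02   -0.08   -0.08]
  [ -0.10   -0.04    0.90   -0.06   -0.07   -0.02   -0.06   -0.07]
  [ -0.06   -0.08   -0.08    0.98   -0.04   -0.08   -0.03   -0.07]
  [ -0.09   -0.05   -0.05   -0.08    0.98   -0.01   -0.09   -0.03]
  [ -0.07   -0.06   -0.04   -0.05   -0.07    0.92   -0.01   -0.10]
  [ -0.09   -0.08   -0.09   -0.05   -0.02   -0.05    0.91   -0.08]
  [ -0.10   -0.06   -0.04   -0.03   -0.04   -0.10   -0.09    0.94]
Leontief inverse L = M⁻¹:
  [  1.1324    0.0611    0.1743    0.1517    0.1487    0.0483    0.1441    0.0757]
  [  0.0794    1.1212    0.1697    0.0664    0.1272    0.0589    0.1457    0.1374]
  [  0.1773    0.0933    1.1803    0.1165    0.1272    0.0624    0.1316    0.1302]
  [  0.1253    0.1283    0.1482    1.0671    0.0930    0.1199    0.0904    0.1275]
  [  0.1496    0.0955    0.1178    0.1238    1.0665    0.0454    0.1474    0.0807]
  [  0.1380    0.1101    0.1074    0.0988    0.1230    1.1241    0.0722    0.1573]
  [  0.1696    0.1392    0.1759    0.1067    0.0825    0.0984    1.1651    0.1487]
  [  0.1744    0.1152    0.1176    0.0854    0.0987    0.1463    0.1586    1.1247]
Total output x = L · d:
  x_0 = 1.1324·25 + 0.0611·23 + 0.1743·8 + 0.1517·70 + 0.1487·84 + 0.0483·45 + 0.1441·26 + 0.0757·70 = 65.4415
  x_1 = 0.0794·25 + 1.1212·23 + 0.1697·8 + 0.0664·70 + 0.1272·84 + 0.0589·45 + 0.1457·26 + 0.1374·70 = 60.5265
  x_2 = 0.1773·25 + 0.0933·23 + 1.1803·8 + 0.1165·70 + 0.1272·84 + 0.0624·45 + 0.1316·26 + 0.1302·70 = 50.2081
  x_3 = 0.1253·25 + 0.1283·23 + 0.1482·8 + 1.0671·70 + 0.0930·84 + 0.1199·45 + 0.0904·26 + 0.1275·70 = 106.4523
  x_4 = 0.1496·25 + 0.0955·23 + 0.1178·8 + 0.1238·70 + 1.0665·84 + 0.0454·45 + 0.1474·26 + 0.0807·70 = 116.6542
  x_5 = 0.1380·25 + 0.1101·23 + 0.1074·8 + 0.0988·70 + 0.1230·84 + 1.1241·45 + 0.0722·26 + 0.1573·70 = 87.5633
  x_6 = 0.1696·25 + 0.1392·23 + 0.1759·8 + 0.1067·70 + 0.0825·84 + 0.0984·45 + 1.1651·26 + 0.1487·70 = 68.3700
  x_7 = 0.1744·25 + 0.1152·23 + 0.1176·8 + 0.0854·70 + 0.0987·84 + 0.1463·45 + 0.1586·26 + 1.1247·70 = 111.6526

60.5265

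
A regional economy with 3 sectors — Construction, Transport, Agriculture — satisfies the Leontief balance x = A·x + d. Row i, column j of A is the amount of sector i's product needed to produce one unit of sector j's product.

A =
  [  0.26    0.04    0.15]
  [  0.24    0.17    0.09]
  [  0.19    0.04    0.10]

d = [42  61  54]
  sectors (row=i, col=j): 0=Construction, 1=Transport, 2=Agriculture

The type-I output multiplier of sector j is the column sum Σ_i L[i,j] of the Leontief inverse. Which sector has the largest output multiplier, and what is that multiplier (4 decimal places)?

Form M = I − A:
  [  0.74   -0.04   -0.15]
  [ -0.24    0.83   -0.09]
  [ -0.19   -0.04    0.90]
Leontief inverse L = M⁻¹:
  [  1.4415    0.0814    0.2484]
  [  0.4520    1.2362    0.1990]
  [  0.3244    0.0721    1.1724]
Total output x = L · d:
  x_0 = 1.4415·42 + 0.0814·61 + 0.2484·54 = 78.9266
  x_1 = 0.4520·42 + 1.2362·61 + 0.1990·54 = 105.1356
  x_2 = 0.3244·42 + 0.0721·61 + 1.1724·54 = 81.3350
Output multipliers (column sums of L):
  Construction: 2.2180
  Transport: 1.3898
  Agriculture: 1.6197

Construction (2.2180)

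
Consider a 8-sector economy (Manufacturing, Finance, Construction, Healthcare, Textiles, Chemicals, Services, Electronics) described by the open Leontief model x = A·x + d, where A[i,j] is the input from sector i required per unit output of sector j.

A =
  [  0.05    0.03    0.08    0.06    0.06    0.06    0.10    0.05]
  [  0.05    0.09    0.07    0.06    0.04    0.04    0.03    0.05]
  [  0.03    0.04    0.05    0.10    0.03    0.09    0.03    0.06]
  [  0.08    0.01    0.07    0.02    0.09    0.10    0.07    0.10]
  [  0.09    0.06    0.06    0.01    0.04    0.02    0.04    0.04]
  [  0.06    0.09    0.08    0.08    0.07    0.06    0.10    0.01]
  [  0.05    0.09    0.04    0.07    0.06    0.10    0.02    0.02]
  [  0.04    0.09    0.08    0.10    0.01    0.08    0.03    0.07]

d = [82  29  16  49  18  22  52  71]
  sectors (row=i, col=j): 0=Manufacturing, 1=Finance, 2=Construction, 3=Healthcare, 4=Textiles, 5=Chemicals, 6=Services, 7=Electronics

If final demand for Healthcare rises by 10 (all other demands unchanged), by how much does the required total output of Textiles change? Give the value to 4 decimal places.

0.5371

Form M = I − A:
  [  0.95   -0.03   -0.08   -0.06   -0.06   -0.06   -0.10   -0.05]
  [ -0.05    0.91   -0.07   -0.06   -0.04   -0.04   -0.03   -0.05]
  [ -0.03   -0.04    0.95   -0.10   -0.03   -0.09   -0.03   -0.06]
  [ -0.08   -0.01   -0.07    0.98   -0.09   -0.10   -0.07   -0.10]
  [ -0.09   -0.06   -0.06   -0.01    0.96   -0.02   -0.04   -0.04]
  [ -0.06   -0.09   -0.08   -0.08   -0.07    0.94   -0.10   -0.01]
  [ -0.05   -0.09   -0.04   -0.07   -0.06   -0.10    0.98   -0.02]
  [ -0.04   -0.09   -0.08   -0.10   -0.01   -0.08   -0.03    0.93]
Leontief inverse L = M⁻¹:
  [  1.1015    0.0873    0.1396    0.1187    0.1074    0.1261    0.1480    0.0948]
  [  0.0946    1.1397    0.1241    0.1114    0.0802    0.0955    0.0721    0.0924]
  [  0.0773    0.0903    1.1062    0.1521    0.0742    0.1494    0.0768    0.1032]
  [  0.1366    0.0755    0.1380    1.0868    0.1396    0.1697    0.1256    0.1477]
  [  0.1259    0.1012    0.1046    0.0537    1.0723    0.0652    0.0756    0.0732]
  [  0.1185    0.1531    0.1464    0.1423    0.1244    1.1312    0.1538    0.0602]
  [  0.0995    0.1431    0.0978    0.1213    0.1054    0.1559    1.0687    0.0616]
  [  0.0926    0.1488    0.1449    0.1626    0.0594    0.1488    0.0820    1.1210]
Total output x = L · d:
  x_0 = 1.1015·82 + 0.0873·29 + 0.1396·16 + 0.1187·49 + 0.1074·18 + 0.1261·22 + 0.1480·52 + 0.0948·71 = 120.0435
  x_1 = 0.0946·82 + 1.1397·29 + 0.1241·16 + 0.1114·49 + 0.0802·18 + 0.0955·22 + 0.0721·52 + 0.0924·71 = 62.1074
  x_2 = 0.0773·82 + 0.0903·29 + 1.1062·16 + 0.1521·49 + 0.0742·18 + 0.1494·22 + 0.0768·52 + 0.1032·71 = 50.0581
  x_3 = 0.1366·82 + 0.0755·29 + 0.1380·16 + 1.0868·49 + 0.1396·18 + 0.1697·22 + 0.1256·52 + 0.1477·71 = 92.1220
  x_4 = 0.1259·82 + 0.1012·29 + 0.1046·16 + 0.0537·49 + 1.0723·18 + 0.0652·22 + 0.0756·52 + 0.0732·71 = 47.4287
  x_5 = 0.1185·82 + 0.1531·29 + 0.1464·16 + 0.1423·49 + 0.1244·18 + 1.1312·22 + 0.1538·52 + 0.0602·71 = 62.8714
  x_6 = 0.0995·82 + 0.1431·29 + 0.0978·16 + 0.1213·49 + 0.1054·18 + 0.1559·22 + 1.0687·52 + 0.0616·71 = 85.0851
  x_7 = 0.0926·82 + 0.1488·29 + 0.1449·16 + 0.1626·49 + 0.0594·18 + 0.1488·22 + 0.0820·52 + 1.1210·71 = 110.3923
Δx_4 = L[4,3] · Δd_3 = 0.0537 · 10 = 0.5371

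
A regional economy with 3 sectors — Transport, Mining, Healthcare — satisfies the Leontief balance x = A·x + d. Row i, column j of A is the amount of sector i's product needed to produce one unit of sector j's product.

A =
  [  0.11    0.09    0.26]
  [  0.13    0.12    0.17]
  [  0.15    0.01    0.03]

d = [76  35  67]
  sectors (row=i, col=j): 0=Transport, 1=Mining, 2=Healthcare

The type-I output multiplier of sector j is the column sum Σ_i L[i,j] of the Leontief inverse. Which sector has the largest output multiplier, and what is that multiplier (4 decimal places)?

Healthcare (1.6914)

Form M = I − A:
  [  0.89   -0.09   -0.26]
  [ -0.13    0.88   -0.17]
  [ -0.15   -0.01    0.97]
Leontief inverse L = M⁻¹:
  [  1.2000    0.1266    0.3439]
  [  0.2136    1.1612    0.2607]
  [  0.1878    0.0316    1.0868]
Total output x = L · d:
  x_0 = 1.2000·76 + 0.1266·35 + 0.3439·67 = 118.6743
  x_1 = 0.2136·76 + 1.1612·35 + 0.2607·67 = 74.3409
  x_2 = 0.1878·76 + 0.0316·35 + 1.0868·67 = 88.1903
Output multipliers (column sums of L):
  Transport: 1.6014
  Mining: 1.3194
  Healthcare: 1.6914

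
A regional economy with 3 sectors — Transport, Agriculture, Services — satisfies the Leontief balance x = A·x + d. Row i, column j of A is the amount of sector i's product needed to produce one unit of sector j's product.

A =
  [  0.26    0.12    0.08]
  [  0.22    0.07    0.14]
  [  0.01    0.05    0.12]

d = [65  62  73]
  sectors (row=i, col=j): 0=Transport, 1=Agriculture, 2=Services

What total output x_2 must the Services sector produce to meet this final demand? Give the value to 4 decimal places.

90.3688

Form M = I − A:
  [  0.74   -0.12   -0.08]
  [ -0.22    0.93   -0.14]
  [ -0.01   -0.05    0.88]
Leontief inverse L = M⁻¹:
  [  1.4101    0.1905    0.1585]
  [  0.3389    1.1303    0.2106]
  [  0.0353    0.0664    1.1501]
Total output x = L · d:
  x_0 = 1.4101·65 + 0.1905·62 + 0.1585·73 = 115.0372
  x_1 = 0.3389·65 + 1.1303·62 + 0.2106·73 = 107.4837
  x_2 = 0.0353·65 + 0.0664·62 + 1.1501·73 = 90.3688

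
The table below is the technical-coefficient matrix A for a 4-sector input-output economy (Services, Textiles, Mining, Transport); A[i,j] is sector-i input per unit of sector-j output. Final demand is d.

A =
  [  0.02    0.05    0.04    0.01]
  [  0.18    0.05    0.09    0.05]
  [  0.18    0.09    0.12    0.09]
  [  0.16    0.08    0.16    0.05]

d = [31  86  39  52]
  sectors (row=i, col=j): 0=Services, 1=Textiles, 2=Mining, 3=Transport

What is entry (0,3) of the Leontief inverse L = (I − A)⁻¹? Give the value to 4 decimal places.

Form M = I − A:
  [  0.98   -0.05   -0.04   -0.01]
  [ -0.18    0.95   -0.09   -0.05]
  [ -0.18   -0.09    0.88   -0.09]
  [ -0.16   -0.08   -0.16    0.95]
Leontief inverse L = M⁻¹:
  [  1.0456    0.0621    0.0575    0.0197]
  [  0.2356    1.0839    0.1347    0.0723]
  [  0.2625    0.1363    1.1844    0.1221]
  [  0.2402    0.1247    0.2205    1.0826]
Total output x = L · d:
  x_0 = 1.0456·31 + 0.0621·86 + 0.0575·39 + 0.0197·52 = 41.0239
  x_1 = 0.2356·31 + 1.0839·86 + 0.1347·39 + 0.0723·52 = 109.5307
  x_2 = 0.2625·31 + 0.1363·86 + 1.1844·39 + 0.1221·52 = 72.4067
  x_3 = 0.2402·31 + 0.1247·86 + 0.2205·39 + 1.0826·52 = 83.0646

L[0,3] = 0.0197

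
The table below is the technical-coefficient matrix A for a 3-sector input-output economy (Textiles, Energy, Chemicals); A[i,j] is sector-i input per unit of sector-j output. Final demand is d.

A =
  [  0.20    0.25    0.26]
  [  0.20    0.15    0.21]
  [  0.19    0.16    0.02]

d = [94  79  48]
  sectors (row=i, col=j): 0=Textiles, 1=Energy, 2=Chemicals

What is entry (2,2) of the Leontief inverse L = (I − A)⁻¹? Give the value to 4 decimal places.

L[2,2] = 1.1882

Form M = I − A:
  [  0.80   -0.25   -0.26]
  [ -0.20    0.85   -0.21]
  [ -0.19   -0.16    0.98]
Leontief inverse L = M⁻¹:
  [  1.5076    0.5405    0.5158]
  [  0.4449    1.3854    0.4149]
  [  0.3649    0.3310    1.1882]
Total output x = L · d:
  x_0 = 1.5076·94 + 0.5405·79 + 0.5158·48 = 209.1771
  x_1 = 0.4449·94 + 1.3854·79 + 0.4149·48 = 171.1845
  x_2 = 0.3649·94 + 0.3310·79 + 1.1882·48 = 117.4828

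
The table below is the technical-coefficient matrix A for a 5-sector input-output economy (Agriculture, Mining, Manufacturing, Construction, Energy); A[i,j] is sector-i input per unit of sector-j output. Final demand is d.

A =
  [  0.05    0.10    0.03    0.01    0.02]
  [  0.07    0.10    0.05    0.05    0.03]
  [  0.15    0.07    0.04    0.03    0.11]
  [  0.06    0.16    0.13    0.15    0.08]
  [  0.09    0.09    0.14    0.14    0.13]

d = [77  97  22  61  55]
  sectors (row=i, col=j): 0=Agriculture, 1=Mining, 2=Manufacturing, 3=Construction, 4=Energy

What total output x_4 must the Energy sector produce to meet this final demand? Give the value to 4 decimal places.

Form M = I − A:
  [  0.95   -0.10   -0.03   -0.01   -0.02]
  [ -0.07    0.90   -0.05   -0.05   -0.03]
  [ -0.15   -0.07    0.96   -0.03   -0.11]
  [ -0.06   -0.16   -0.13    0.85   -0.08]
  [ -0.09   -0.09   -0.14   -0.14    0.87]
Leontief inverse L = M⁻¹:
  [  1.0757    0.1323    0.0499    0.0285    0.0382]
  [  0.1088    1.1502    0.0832    0.0818    0.0602]
  [  0.2009    0.1354    1.0874    0.0740    0.1536]
  [  0.1439    0.2651    0.2064    1.2260    0.1513]
  [  0.1780    0.1971    0.2220    0.2206    1.2087]
Total output x = L · d:
  x_0 = 1.0757·77 + 0.1323·97 + 0.0499·22 + 0.0285·61 + 0.0382·55 = 100.5994
  x_1 = 0.1088·77 + 1.1502·97 + 0.0832·22 + 0.0818·61 + 0.0602·55 = 130.0752
  x_2 = 0.2009·77 + 0.1354·97 + 1.0874·22 + 0.0740·61 + 0.1536·55 = 65.4888
  x_3 = 0.1439·77 + 0.2651·97 + 0.2064·22 + 1.2260·61 + 0.1513·55 = 124.4389
  x_4 = 0.1780·77 + 0.1971·97 + 0.2220·22 + 0.2206·61 + 1.2087·55 = 117.6444

117.6444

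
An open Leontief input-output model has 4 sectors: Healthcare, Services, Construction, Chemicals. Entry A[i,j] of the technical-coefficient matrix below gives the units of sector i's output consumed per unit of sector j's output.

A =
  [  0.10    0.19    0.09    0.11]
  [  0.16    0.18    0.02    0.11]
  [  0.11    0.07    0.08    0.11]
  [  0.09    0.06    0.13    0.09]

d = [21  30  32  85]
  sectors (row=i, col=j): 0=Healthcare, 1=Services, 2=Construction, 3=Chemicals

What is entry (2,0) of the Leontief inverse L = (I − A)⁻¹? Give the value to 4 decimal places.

L[2,0] = 0.1833

Form M = I − A:
  [  0.90   -0.19   -0.09   -0.11]
  [ -0.16    0.82   -0.02   -0.11]
  [ -0.11   -0.07    0.92   -0.11]
  [ -0.09   -0.06   -0.13    0.91]
Leontief inverse L = M⁻¹:
  [  1.2045    0.3069    0.1529    0.2012]
  [  0.2613    1.3016    0.0820    0.1988]
  [  0.1833    0.1522    1.1333    0.1776]
  [  0.1625    0.1379    0.1824    1.1573]
Total output x = L · d:
  x_0 = 1.2045·21 + 0.3069·30 + 0.1529·32 + 0.2012·85 = 56.4932
  x_1 = 0.2613·21 + 1.3016·30 + 0.0820·32 + 0.1988·85 = 64.0580
  x_2 = 0.1833·21 + 0.1522·30 + 1.1333·32 + 0.1776·85 = 59.7734
  x_3 = 0.1625·21 + 0.1379·30 + 0.1824·32 + 1.1573·85 = 111.7565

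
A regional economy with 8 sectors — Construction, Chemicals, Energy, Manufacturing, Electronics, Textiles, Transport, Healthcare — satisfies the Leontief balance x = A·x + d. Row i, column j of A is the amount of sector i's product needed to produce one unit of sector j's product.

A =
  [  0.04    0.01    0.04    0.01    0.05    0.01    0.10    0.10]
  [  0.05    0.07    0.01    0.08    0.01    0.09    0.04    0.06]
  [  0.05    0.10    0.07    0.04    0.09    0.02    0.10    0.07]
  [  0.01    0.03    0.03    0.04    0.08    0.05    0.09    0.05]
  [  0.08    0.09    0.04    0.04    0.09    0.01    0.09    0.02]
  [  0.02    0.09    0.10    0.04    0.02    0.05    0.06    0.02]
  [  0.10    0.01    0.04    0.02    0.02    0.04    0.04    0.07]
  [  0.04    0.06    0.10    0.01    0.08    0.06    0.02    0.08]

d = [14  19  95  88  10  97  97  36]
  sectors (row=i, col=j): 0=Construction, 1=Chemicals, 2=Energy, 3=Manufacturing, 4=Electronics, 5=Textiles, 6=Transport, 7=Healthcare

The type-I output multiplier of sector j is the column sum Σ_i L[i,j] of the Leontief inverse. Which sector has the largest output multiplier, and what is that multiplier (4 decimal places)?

Form M = I − A:
  [  0.96   -0.01   -0.04   -0.01   -0.05   -0.01   -0.10   -0.10]
  [ -0.05    0.93   -0.01   -0.08   -0.01   -0.09   -0.04   -0.06]
  [ -0.05   -0.10    0.93   -0.04   -0.09   -0.02   -0.10   -0.07]
  [ -0.01   -0.03   -0.03    0.96   -0.08   -0.05   -0.09   -0.05]
  [ -0.08   -0.09   -0.04   -0.04    0.91   -0.01   -0.09   -0.02]
  [ -0.02   -0.09   -0.10   -0.04   -0.02    0.95   -0.06   -0.02]
  [ -0.10   -0.01   -0.04   -0.02   -0.02   -0.04    0.96   -0.07]
  [ -0.04   -0.06   -0.10   -0.01   -0.08   -0.06   -0.02    0.92]
Leontief inverse L = M⁻¹:
  [  1.0761    0.0427    0.0759    0.0272    0.0856    0.0339    0.1374    0.1401]
  [  0.0804    1.1082    0.0482    0.1049    0.0439    0.1227    0.0833    0.1003]
  [  0.1017    0.1526    1.1165    0.0732    0.1400    0.0591    0.1596    0.1264]
  [  0.0464    0.0673    0.0651    1.0621    0.1152    0.0763    0.1314    0.0863]
  [  0.1242    0.1309    0.0754    0.0678    1.1306    0.0411    0.1426    0.0678]
  [  0.0554    0.1324    0.1358    0.0675    0.0553    1.0811    0.1058    0.0614]
  [  0.1289    0.0402    0.0741    0.0361    0.0527    0.0615    1.0789    0.1088]
  [  0.0808    0.1123    0.1455    0.0386    0.1261    0.0921    0.0729    1.1265]
Total output x = L · d:
  x_0 = 1.0761·14 + 0.0427·19 + 0.0759·95 + 0.0272·88 + 0.0856·10 + 0.0339·97 + 0.1374·97 + 0.1401·36 = 48.0031
  x_1 = 0.0804·14 + 1.1082·19 + 0.0482·95 + 0.1049·88 + 0.0439·10 + 0.1227·97 + 0.0833·97 + 0.1003·36 = 60.0239
  x_2 = 0.1017·14 + 0.1526·19 + 1.1165·95 + 0.0732·88 + 0.1400·10 + 0.0591·97 + 0.1596·97 + 0.1264·36 = 143.9916
  x_3 = 0.0464·14 + 0.0673·19 + 0.0651·95 + 1.0621·88 + 0.1152·10 + 0.0763·97 + 0.1314·97 + 0.0863·36 = 125.9766
  x_4 = 0.1242·14 + 0.1309·19 + 0.0754·95 + 0.0678·88 + 1.1306·10 + 0.0411·97 + 0.1426·97 + 0.0678·36 = 48.9172
  x_5 = 0.0554·14 + 0.1324·19 + 0.1358·95 + 0.0675·88 + 0.0553·10 + 1.0811·97 + 0.1058·97 + 0.0614·36 = 140.0173
  x_6 = 0.1289·14 + 0.0402·19 + 0.0741·95 + 0.0361·88 + 0.0527·10 + 0.0615·97 + 1.0789·97 + 0.1088·36 = 127.8552
  x_7 = 0.0808·14 + 0.1123·19 + 0.1455·95 + 0.0386·88 + 0.1261·10 + 0.0921·97 + 0.0729·97 + 1.1265·36 = 78.3174
Output multipliers (column sums of L):
  Construction: 1.6939
  Chemicals: 1.7867
  Energy: 1.7365
  Manufacturing: 1.4775
  Electronics: 1.7495
  Textiles: 1.5678
  Transport: 1.9118
  Healthcare: 1.8176

Transport (1.9118)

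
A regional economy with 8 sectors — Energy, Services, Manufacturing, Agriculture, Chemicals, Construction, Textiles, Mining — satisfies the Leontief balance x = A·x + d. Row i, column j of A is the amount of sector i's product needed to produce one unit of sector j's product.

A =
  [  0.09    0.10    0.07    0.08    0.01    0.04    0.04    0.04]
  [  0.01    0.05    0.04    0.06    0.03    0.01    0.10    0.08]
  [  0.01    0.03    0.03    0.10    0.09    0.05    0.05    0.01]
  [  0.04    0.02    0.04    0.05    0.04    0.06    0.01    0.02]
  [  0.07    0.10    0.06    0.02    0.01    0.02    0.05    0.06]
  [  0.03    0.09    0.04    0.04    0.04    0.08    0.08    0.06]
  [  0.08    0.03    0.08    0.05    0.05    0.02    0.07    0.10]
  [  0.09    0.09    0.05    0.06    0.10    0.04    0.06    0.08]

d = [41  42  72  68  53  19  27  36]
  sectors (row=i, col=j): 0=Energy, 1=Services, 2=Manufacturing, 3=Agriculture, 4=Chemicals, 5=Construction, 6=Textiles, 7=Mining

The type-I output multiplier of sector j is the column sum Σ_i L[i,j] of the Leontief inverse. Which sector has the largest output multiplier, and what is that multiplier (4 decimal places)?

Form M = I − A:
  [  0.91   -0.10   -0.07   -0.08   -0.01   -0.04   -0.04   -0.04]
  [ -0.01    0.95   -0.04   -0.06   -0.03   -0.01   -0.10   -0.08]
  [ -0.01   -0.03    0.97   -0.10   -0.09   -0.05   -0.05   -0.01]
  [ -0.04   -0.02   -0.04    0.95   -0.04   -0.06   -0.01   -0.02]
  [ -0.07   -0.10   -0.06   -0.02    0.99   -0.02   -0.05   -0.06]
  [ -0.03   -0.09   -0.04   -0.04   -0.04    0.92   -0.08   -0.06]
  [ -0.08   -0.03   -0.08   -0.05   -0.05   -0.02    0.93   -0.10]
  [ -0.09   -0.09   -0.05   -0.06   -0.10   -0.04   -0.06    0.92]
Leontief inverse L = M⁻¹:
  [  1.1291    0.1473    0.1101    0.1297    0.0467    0.0716    0.0857    0.0830]
  [  0.0474    1.0880    0.0754    0.0984    0.0649    0.0341    0.1384    0.1211]
  [  0.0412    0.0667    1.0614    0.1321    0.1159    0.0750    0.0829    0.0435]
  [  0.0636    0.0509    0.0635    1.0773    0.0611    0.0811    0.0363    0.0445]
  [  0.1051    0.1418    0.0951    0.0628    1.0432    0.0444    0.0919    0.1002]
  [  0.0711    0.1399    0.0815    0.0856    0.0784    1.1109    0.1303    0.1097]
  [  0.1283    0.0835    0.1245    0.1014    0.0926    0.0526    1.1165    0.1472]
  [  0.1444    0.1547    0.1020    0.1169    0.1440    0.0763    0.1173    1.1375]
Total output x = L · d:
  x_0 = 1.1291·41 + 0.1473·42 + 0.1101·72 + 0.1297·68 + 0.0467·53 + 0.0716·19 + 0.0857·27 + 0.0830·36 = 78.3706
  x_1 = 0.0474·41 + 1.0880·42 + 0.0754·72 + 0.0984·68 + 0.0649·53 + 0.0341·19 + 0.1384·27 + 0.1211·36 = 71.9384
  x_2 = 0.0412·41 + 0.0667·42 + 1.0614·72 + 0.1321·68 + 0.1159·53 + 0.0750·19 + 0.0829·27 + 0.0435·36 = 101.2666
  x_3 = 0.0636·41 + 0.0509·42 + 0.0635·72 + 1.0773·68 + 0.0611·53 + 0.0811·19 + 0.0363·27 + 0.0445·36 = 89.9358
  x_4 = 0.1051·41 + 0.1418·42 + 0.0951·72 + 0.0628·68 + 1.0432·53 + 0.0444·19 + 0.0919·27 + 0.1002·36 = 83.6082
  x_5 = 0.0711·41 + 0.1399·42 + 0.0815·72 + 0.0856·68 + 0.0784·53 + 1.1109·19 + 0.1303·27 + 0.1097·36 = 53.2074
  x_6 = 0.1283·41 + 0.0835·42 + 0.1245·72 + 0.1014·68 + 0.0926·53 + 0.0526·19 + 1.1165·27 + 0.1472·36 = 65.9798
  x_7 = 0.1444·41 + 0.1547·42 + 0.1020·72 + 0.1169·68 + 0.1440·53 + 0.0763·19 + 0.1173·27 + 1.1375·36 = 80.9078
Output multipliers (column sums of L):
  Energy: 1.7302
  Services: 1.8727
  Manufacturing: 1.7135
  Agriculture: 1.8043
  Chemicals: 1.6468
  Construction: 1.5459
  Textiles: 1.7994
  Mining: 1.7867

Services (1.8727)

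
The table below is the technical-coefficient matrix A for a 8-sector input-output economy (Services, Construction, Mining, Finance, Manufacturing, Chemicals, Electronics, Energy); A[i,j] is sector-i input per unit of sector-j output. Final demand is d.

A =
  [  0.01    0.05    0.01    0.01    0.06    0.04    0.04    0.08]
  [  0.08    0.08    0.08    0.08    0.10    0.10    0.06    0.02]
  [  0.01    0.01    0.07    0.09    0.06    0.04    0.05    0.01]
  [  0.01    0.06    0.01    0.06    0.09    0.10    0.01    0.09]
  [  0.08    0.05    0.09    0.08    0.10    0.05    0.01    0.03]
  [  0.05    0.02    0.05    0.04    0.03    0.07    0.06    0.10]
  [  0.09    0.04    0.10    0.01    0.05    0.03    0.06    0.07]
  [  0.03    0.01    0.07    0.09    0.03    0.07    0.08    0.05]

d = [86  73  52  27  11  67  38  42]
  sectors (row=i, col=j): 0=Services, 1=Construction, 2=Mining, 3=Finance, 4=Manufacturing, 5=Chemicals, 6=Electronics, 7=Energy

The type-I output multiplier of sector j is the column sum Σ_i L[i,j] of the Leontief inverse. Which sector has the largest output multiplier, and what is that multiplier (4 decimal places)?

Manufacturing (1.9102)

Form M = I − A:
  [  0.99   -0.05   -0.01   -0.01   -0.06   -0.04   -0.04   -0.08]
  [ -0.08    0.92   -0.08   -0.08   -0.10   -0.10   -0.06   -0.02]
  [ -0.01   -0.01    0.93   -0.09   -0.06   -0.04   -0.05   -0.01]
  [ -0.01   -0.06   -0.01    0.94   -0.09   -0.10   -0.01   -0.09]
  [ -0.08   -0.05   -0.09   -0.08    0.90   -0.05   -0.01   -0.03]
  [ -0.05   -0.02   -0.05   -0.04   -0.03    0.93   -0.06   -0.10]
  [ -0.09   -0.04   -0.10   -0.01   -0.05   -0.03    0.94   -0.07]
  [ -0.03   -0.01   -0.07   -0.09   -0.03   -0.07   -0.08    0.95]
Leontief inverse L = M⁻¹:
  [  1.0375    0.0706    0.0462    0.0438    0.0943    0.0743    0.0666    0.1092]
  [  0.1278    1.1230    0.1423    0.1409    0.1709    0.1661    0.1054    0.0799]
  [  0.0351    0.0329    1.1049    0.1258    0.1003    0.0772    0.0734    0.0439]
  [  0.0463    0.0898    0.0569    1.1093    0.1399    0.1525    0.0453    0.1353]
  [  0.1148    0.0844    0.1382    0.1325    1.1591    0.1037    0.0445    0.0762]
  [  0.0805    0.0446    0.0936    0.0819    0.0720    1.1141    0.0962    0.1431]
  [  0.1222    0.0676    0.1474    0.0549    0.0980    0.0737    1.0969    0.1101]
  [  0.0609    0.0366    0.1134    0.1321    0.0756    0.1158    0.1138    1.0952]
Total output x = L · d:
  x_0 = 1.0375·86 + 0.0706·73 + 0.0462·52 + 0.0438·27 + 0.0943·11 + 0.0743·67 + 0.0666·38 + 0.1092·42 = 111.0938
  x_1 = 0.1278·86 + 1.1230·73 + 0.1423·52 + 0.1409·27 + 0.1709·11 + 0.1661·67 + 0.1054·38 + 0.0799·42 = 124.5500
  x_2 = 0.0351·86 + 0.0329·73 + 1.1049·52 + 0.1258·27 + 0.1003·11 + 0.0772·67 + 0.0734·38 + 0.0439·42 = 77.1801
  x_3 = 0.0463·86 + 0.0898·73 + 0.0569·52 + 1.1093·27 + 0.1399·11 + 0.1525·67 + 0.0453·38 + 0.1353·42 = 62.6082
  x_4 = 0.1148·86 + 0.0844·73 + 0.1382·52 + 0.1325·27 + 1.1591·11 + 0.1037·67 + 0.0445·38 + 0.0762·42 = 51.3842
  x_5 = 0.0805·86 + 0.0446·73 + 0.0936·52 + 0.0819·27 + 0.0720·11 + 1.1141·67 + 0.0962·38 + 0.1431·42 = 102.3600
  x_6 = 0.1222·86 + 0.0676·73 + 0.1474·52 + 0.0549·27 + 0.0980·11 + 0.0737·67 + 1.0969·38 + 0.1101·42 = 76.9201
  x_7 = 0.0609·86 + 0.0366·73 + 0.1134·52 + 0.1321·27 + 0.0756·11 + 0.1158·67 + 0.1138·38 + 1.0952·42 = 76.2905
Output multipliers (column sums of L):
  Services: 1.6251
  Construction: 1.5496
  Mining: 1.8429
  Finance: 1.8210
  Manufacturing: 1.9102
  Chemicals: 1.8775
  Electronics: 1.6420
  Energy: 1.7930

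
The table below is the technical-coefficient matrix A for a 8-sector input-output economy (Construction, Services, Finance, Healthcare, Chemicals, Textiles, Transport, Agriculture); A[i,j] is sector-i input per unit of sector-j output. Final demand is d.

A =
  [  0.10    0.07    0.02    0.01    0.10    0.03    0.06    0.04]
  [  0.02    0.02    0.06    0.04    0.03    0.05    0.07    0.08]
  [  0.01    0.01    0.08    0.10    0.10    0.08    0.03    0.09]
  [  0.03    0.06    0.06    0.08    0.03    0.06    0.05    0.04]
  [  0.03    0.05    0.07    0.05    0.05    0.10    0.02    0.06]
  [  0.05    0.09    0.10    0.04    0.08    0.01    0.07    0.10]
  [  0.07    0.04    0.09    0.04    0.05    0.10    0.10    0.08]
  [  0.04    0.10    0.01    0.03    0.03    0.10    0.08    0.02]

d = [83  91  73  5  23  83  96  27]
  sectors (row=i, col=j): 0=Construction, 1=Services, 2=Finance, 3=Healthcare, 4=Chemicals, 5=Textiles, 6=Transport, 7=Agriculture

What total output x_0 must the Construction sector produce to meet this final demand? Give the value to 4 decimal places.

Form M = I − A:
  [  0.90   -0.07   -0.02   -0.01   -0.10   -0.03   -0.06   -0.04]
  [ -0.02    0.98   -0.06   -0.04   -0.03   -0.05   -0.07   -0.08]
  [ -0.01   -0.01    0.92   -0.10   -0.10   -0.08   -0.03   -0.09]
  [ -0.03   -0.06   -0.06    0.92   -0.03   -0.06   -0.05   -0.04]
  [ -0.03   -0.05   -0.07   -0.05    0.95   -0.10   -0.02   -0.06]
  [ -0.05   -0.09   -0.10   -0.04   -0.08    0.99   -0.07   -0.10]
  [ -0.07   -0.04   -0.09   -0.04   -0.05   -0.10    0.90   -0.08]
  [ -0.04   -0.10   -0.01   -0.03   -0.03   -0.10   -0.08    0.98]
Leontief inverse L = M⁻¹:
  [  1.1377    0.1133    0.0666    0.0437    0.1472    0.0830    0.1070    0.0898]
  [  0.0494    1.0597    0.1037    0.0750    0.0702    0.0991    0.1137    0.1248]
  [  0.0452    0.0636    1.1388    0.1500    0.1525    0.1444    0.0821    0.1485]
  [  0.0608    0.1009    0.1088    1.1197    0.0735    0.1098    0.0959    0.0900]
  [  0.0617    0.0953    0.1212    0.0908    1.0976    0.1510    0.0668    0.1132]
  [  0.0898    0.1417    0.1594    0.0898    0.1365    1.0816    0.1289    0.1628]
  [  0.1179    0.1004    0.1584    0.0923    0.1158    0.1718    1.1666    0.1512]
  [  0.0745    0.1421    0.0612    0.0647    0.0740    0.1474    0.1302    1.0735]
Total output x = L · d:
  x_0 = 1.1377·83 + 0.1133·91 + 0.0666·73 + 0.0437·5 + 0.1472·23 + 0.0830·83 + 0.1070·96 + 0.0898·27 = 132.7864
  x_1 = 0.0494·83 + 1.0597·91 + 0.1037·73 + 0.0750·5 + 0.0702·23 + 0.0991·83 + 0.1137·96 + 0.1248·27 = 132.6018
  x_2 = 0.0452·83 + 0.0636·91 + 1.1388·73 + 0.1500·5 + 0.1525·23 + 0.1444·83 + 0.0821·96 + 0.1485·27 = 120.7996
  x_3 = 0.0608·83 + 0.1009·91 + 0.1088·73 + 1.1197·5 + 0.0735·23 + 0.1098·83 + 0.0959·96 + 0.0900·27 = 50.2120
  x_4 = 0.0617·83 + 0.0953·91 + 0.1212·73 + 0.0908·5 + 1.0976·23 + 0.1510·83 + 0.0668·96 + 0.1132·27 = 70.3470
  x_5 = 0.0898·83 + 0.1417·91 + 0.1594·73 + 0.0898·5 + 0.1365·23 + 1.0816·83 + 0.1289·96 + 0.1628·27 = 142.1183
  x_6 = 0.1179·83 + 0.1004·91 + 0.1584·73 + 0.0923·5 + 0.1158·23 + 0.1718·83 + 1.1666·96 + 0.1512·27 = 163.9484
  x_7 = 0.0745·83 + 0.1421·91 + 0.0612·73 + 0.0647·5 + 0.0740·23 + 0.1474·83 + 0.1302·96 + 1.0735·27 = 79.3103

132.7864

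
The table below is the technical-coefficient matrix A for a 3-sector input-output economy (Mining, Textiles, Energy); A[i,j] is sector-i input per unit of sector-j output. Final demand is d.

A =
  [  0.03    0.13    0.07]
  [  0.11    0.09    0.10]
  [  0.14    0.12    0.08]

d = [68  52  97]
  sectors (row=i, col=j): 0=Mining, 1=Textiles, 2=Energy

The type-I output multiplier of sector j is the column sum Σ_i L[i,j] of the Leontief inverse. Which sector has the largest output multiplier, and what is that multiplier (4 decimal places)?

Textiles (1.4765)

Form M = I − A:
  [  0.97   -0.13   -0.07]
  [ -0.11    0.91   -0.10]
  [ -0.14   -0.12    0.92]
Leontief inverse L = M⁻¹:
  [  1.0639    0.1650    0.0989]
  [  0.1485    1.1379    0.1350]
  [  0.1813    0.1735    1.1196]
Total output x = L · d:
  x_0 = 1.0639·68 + 0.1650·52 + 0.0989·97 = 90.5198
  x_1 = 0.1485·68 + 1.1379·52 + 0.1350·97 = 82.3653
  x_2 = 0.1813·68 + 0.1735·52 + 1.1196·97 = 129.9528
Output multipliers (column sums of L):
  Mining: 1.3937
  Textiles: 1.4765
  Energy: 1.3535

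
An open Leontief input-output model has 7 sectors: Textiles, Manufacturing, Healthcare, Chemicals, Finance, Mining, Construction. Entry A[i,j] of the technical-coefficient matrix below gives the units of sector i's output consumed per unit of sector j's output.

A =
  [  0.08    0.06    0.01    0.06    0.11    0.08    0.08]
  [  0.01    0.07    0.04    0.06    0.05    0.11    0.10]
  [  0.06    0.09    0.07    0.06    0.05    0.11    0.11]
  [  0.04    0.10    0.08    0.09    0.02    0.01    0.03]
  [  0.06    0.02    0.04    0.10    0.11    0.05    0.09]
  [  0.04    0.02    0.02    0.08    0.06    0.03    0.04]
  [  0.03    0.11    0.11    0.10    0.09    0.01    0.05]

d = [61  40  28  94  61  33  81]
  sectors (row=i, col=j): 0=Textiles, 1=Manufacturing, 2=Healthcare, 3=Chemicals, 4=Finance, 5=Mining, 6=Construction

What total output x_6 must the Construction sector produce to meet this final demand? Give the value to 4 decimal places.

Form M = I − A:
  [  0.92   -0.06   -0.01   -0.06   -0.11   -0.08   -0.08]
  [ -0.01    0.93   -0.04   -0.06   -0.05   -0.11   -0.10]
  [ -0.06   -0.09    0.93   -0.06   -0.05   -0.11   -0.11]
  [ -0.04   -0.10   -0.08    0.91   -0.02   -0.01   -0.03]
  [ -0.06   -0.02   -0.04   -0.10    0.89   -0.05   -0.09]
  [ -0.04   -0.02   -0.02   -0.08   -0.06    0.97   -0.04]
  [ -0.03   -0.11   -0.11   -0.10   -0.09   -0.01    0.95]
Leontief inverse L = M⁻¹:
  [  1.1185    0.1141    0.0545    0.1299    0.1729    0.1231    0.1382]
  [  0.0410    1.1226    0.0847    0.1230    0.1009    0.1483    0.1511]
  [  0.1015    0.1572    1.1245    0.1379    0.1166    0.1630    0.1776]
  [  0.0678    0.1503    0.1184    1.1410    0.0606    0.0518    0.0792]
  [  0.0991    0.0777    0.0887    0.1702    1.1700    0.0906    0.1468]
  [  0.0636    0.0555    0.0492    0.1225    0.0951    1.0550    0.0742]
  [  0.0690    0.1756    0.1631    0.1718    0.1489    0.0651    1.1181]
Total output x = L · d:
  x_0 = 1.1185·61 + 0.1141·40 + 0.0545·28 + 0.1299·94 + 0.1729·61 + 0.1231·33 + 0.1382·81 = 112.3309
  x_1 = 0.0410·61 + 1.1226·40 + 0.0847·28 + 0.1230·94 + 0.1009·61 + 0.1483·33 + 0.1511·81 = 84.6385
  x_2 = 0.1015·61 + 0.1572·40 + 1.1245·28 + 0.1379·94 + 0.1166·61 + 0.1630·33 + 0.1776·81 = 83.7992
  x_3 = 0.0678·61 + 0.1503·40 + 0.1184·28 + 1.1410·94 + 0.0606·61 + 0.0518·33 + 0.0792·81 = 132.5354
  x_4 = 0.0991·61 + 0.0777·40 + 0.0887·28 + 0.1702·94 + 1.1700·61 + 0.0906·33 + 0.1468·81 = 113.8831
  x_5 = 0.0636·61 + 0.0555·40 + 0.0492·28 + 0.1225·94 + 0.0951·61 + 1.0550·33 + 0.0742·81 = 65.6161
  x_6 = 0.0690·61 + 0.1756·40 + 0.1631·28 + 0.1718·94 + 0.1489·61 + 0.0651·33 + 1.1181·81 = 133.7445

133.7445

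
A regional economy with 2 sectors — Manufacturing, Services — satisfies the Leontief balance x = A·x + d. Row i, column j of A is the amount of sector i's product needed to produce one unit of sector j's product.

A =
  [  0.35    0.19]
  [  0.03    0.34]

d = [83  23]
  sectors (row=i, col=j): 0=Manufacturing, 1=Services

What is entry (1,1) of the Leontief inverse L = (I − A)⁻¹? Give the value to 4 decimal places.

Form M = I − A:
  [  0.65   -0.19]
  [ -0.03    0.66]
Leontief inverse L = M⁻¹:
  [  1.5592    0.4489]
  [  0.0709    1.5356]
Total output x = L · d:
  x_0 = 1.5592·83 + 0.4489·23 = 139.7354
  x_1 = 0.0709·83 + 1.5356·23 = 41.2001

L[1,1] = 1.5356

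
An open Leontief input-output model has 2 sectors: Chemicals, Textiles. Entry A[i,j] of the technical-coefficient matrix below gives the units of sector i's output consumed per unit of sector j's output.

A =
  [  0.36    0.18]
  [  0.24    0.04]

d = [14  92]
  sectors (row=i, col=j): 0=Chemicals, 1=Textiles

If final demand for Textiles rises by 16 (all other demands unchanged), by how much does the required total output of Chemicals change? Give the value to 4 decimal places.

5.0420

Form M = I − A:
  [  0.64   -0.18]
  [ -0.24    0.96]
Leontief inverse L = M⁻¹:
  [  1.6807    0.3151]
  [  0.4202    1.1204]
Total output x = L · d:
  x_0 = 1.6807·14 + 0.3151·92 = 52.5210
  x_1 = 0.4202·14 + 1.1204·92 = 108.9636
Δx_0 = L[0,1] · Δd_1 = 0.3151 · 16 = 5.0420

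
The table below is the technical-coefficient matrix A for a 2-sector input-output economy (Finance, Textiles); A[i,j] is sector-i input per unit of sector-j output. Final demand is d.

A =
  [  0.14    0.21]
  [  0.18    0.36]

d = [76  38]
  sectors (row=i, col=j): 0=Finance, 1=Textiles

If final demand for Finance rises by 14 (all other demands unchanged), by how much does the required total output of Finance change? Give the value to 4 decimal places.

Form M = I − A:
  [  0.86   -0.21]
  [ -0.18    0.64]
Leontief inverse L = M⁻¹:
  [  1.2485    0.4097]
  [  0.3512    1.6777]
Total output x = L · d:
  x_0 = 1.2485·76 + 0.4097·38 = 110.4565
  x_1 = 0.3512·76 + 1.6777·38 = 90.4409
Δx_0 = L[0,0] · Δd_0 = 1.2485 · 14 = 17.4795

17.4795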